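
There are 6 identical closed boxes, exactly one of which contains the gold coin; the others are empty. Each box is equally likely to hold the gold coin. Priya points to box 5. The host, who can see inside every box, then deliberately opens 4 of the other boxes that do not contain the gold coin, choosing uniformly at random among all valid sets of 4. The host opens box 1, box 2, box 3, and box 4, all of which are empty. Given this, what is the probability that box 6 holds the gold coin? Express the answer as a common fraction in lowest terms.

Condition on the true location of the gold coin.
If it is in any of boxes 1, 2, 3, and 4 (prior 1/6 each): that box was opened and seen not to hold the prize — ruled out; weight (1/6)·0 = 0 each.
If it is in box 5 (prior 1/6): the host has 5 equally likely choices, so probability 1/5; weight (1/6)·(1/5) = 1/30.
If it is in box 6 (prior 1/6): the host has no choice, probability 1; weight (1/6)·1 = 1/6.
The weights sum to 1/5.
So P(the gold coin in box 6 | the host opened box 1, box 2, box 3, and box 4) = (1/6) / (1/5) = 5/6.

5/6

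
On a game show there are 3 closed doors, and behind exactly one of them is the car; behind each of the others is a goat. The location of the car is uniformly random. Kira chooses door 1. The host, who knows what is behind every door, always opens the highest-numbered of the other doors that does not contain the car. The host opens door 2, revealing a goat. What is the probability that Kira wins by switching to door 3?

1

Consider each possible location of the car in turn.
If it is behind door 1 (prior 1/3): the host would have opened door 3 instead, probability 0; weight (1/3)·0 = 0.
If it is behind door 2 (prior 1/3): the host opened door 2, so this case is ruled out; weight (1/3)·0 = 0.
If it is behind door 3 (prior 1/3): door 2 is the highest-numbered option available, probability 1; weight (1/3)·1 = 1/3.
The weights sum to 1/3.
So P(the car behind door 3 | the host opened door 2) = (1/3) / (1/3) = 1.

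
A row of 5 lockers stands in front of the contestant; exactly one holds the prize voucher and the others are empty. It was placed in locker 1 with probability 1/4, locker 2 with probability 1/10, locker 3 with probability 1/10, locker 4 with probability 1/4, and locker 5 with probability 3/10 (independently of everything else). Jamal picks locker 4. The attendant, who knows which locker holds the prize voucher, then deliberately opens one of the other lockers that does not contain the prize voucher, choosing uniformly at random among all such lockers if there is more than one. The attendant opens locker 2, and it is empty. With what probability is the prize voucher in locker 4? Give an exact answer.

Condition on the true location of the prize voucher.
If it is in locker 1 (prior 1/4): the attendant has 3 equally likely choices, so probability 1/3; weight (1/4)·(1/3) = 1/12.
If it is in locker 2 (prior 1/10): the attendant opened locker 2, so this case is ruled out; weight (1/10)·0 = 0.
If it is in locker 3 (prior 1/10): the attendant has 3 equally likely choices, so probability 1/3; weight (1/10)·(1/3) = 1/30.
If it is in locker 4 (prior 1/4): the attendant has 4 equally likely choices, so probability 1/4; weight (1/4)·(1/4) = 1/16.
If it is in locker 5 (prior 3/10): the attendant has 3 equally likely choices, so probability 1/3; weight (3/10)·(1/3) = 1/10.
The weights sum to 67/240.
So P(the prize voucher in locker 4 | the attendant opened locker 2) = (1/16) / (67/240) = 15/67.

15/67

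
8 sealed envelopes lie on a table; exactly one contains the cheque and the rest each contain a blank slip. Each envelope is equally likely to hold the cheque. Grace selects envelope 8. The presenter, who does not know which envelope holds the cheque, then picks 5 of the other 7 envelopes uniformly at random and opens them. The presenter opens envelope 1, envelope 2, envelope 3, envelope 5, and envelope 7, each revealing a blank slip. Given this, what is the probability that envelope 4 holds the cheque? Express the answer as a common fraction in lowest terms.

1/3

Consider each possible location of the cheque in turn.
If it is in any of envelopes 1, 2, 3, 5, and 7 (prior 1/8 each): that envelope was opened and seen not to hold the prize — ruled out; weight (1/8)·0 = 0 each.
If it is in any of envelopes 4, 6, and 8 (prior 1/8 each): the presenter picks exactly this set with probability 1/21 regardless, and none is the prize; weight (1/8)·(1/21) = 1/168 each.
The weights sum to 1/56.
So P(the cheque in envelope 4 | the presenter opened envelope 1, envelope 2, envelope 3, envelope 5, and envelope 7) = (1/168) / (1/56) = 1/3.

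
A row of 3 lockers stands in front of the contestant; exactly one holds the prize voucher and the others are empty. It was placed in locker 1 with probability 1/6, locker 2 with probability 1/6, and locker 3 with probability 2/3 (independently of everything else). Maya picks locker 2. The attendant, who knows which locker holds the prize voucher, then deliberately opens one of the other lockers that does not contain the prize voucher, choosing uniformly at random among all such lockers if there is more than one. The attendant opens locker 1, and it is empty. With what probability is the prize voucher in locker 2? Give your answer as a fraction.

Consider each possible location of the prize voucher in turn.
If it is in locker 1 (prior 1/6): the attendant opened locker 1, so this case is ruled out; weight (1/6)·0 = 0.
If it is in locker 2 (prior 1/6): the attendant has 2 equally likely choices, so probability 1/2; weight (1/6)·(1/2) = 1/12.
If it is in locker 3 (prior 2/3): the attendant has no choice, probability 1; weight (2/3)·1 = 2/3.
The weights sum to 3/4.
So P(the prize voucher in locker 2 | the attendant opened locker 1) = (1/12) / (3/4) = 1/9.

1/9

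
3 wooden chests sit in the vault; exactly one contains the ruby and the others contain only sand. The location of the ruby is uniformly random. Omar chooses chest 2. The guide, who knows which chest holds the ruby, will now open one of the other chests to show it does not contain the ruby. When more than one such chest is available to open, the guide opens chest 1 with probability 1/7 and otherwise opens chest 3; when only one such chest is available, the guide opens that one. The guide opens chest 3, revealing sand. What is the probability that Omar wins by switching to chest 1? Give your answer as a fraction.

Consider each possible location of the ruby in turn.
If it is in chest 1 (prior 1/3): only chest 3 is available, probability 1; weight (1/3)·1 = 1/3.
If it is in chest 2 (prior 1/3): chest 1 is available but not opened, probability 6/7; weight (1/3)·(6/7) = 2/7.
If it is in chest 3 (prior 1/3): the guide opened chest 3, so this case is ruled out; weight (1/3)·0 = 0.
The weights sum to 13/21.
So P(the ruby in chest 1 | the guide opened chest 3) = (1/3) / (13/21) = 7/13.

7/13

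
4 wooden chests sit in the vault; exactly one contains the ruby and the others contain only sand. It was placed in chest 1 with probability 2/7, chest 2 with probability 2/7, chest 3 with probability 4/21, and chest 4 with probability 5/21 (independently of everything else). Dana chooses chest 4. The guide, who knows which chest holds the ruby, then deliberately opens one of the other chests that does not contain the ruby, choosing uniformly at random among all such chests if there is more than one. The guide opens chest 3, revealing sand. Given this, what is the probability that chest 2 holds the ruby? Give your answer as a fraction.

Condition on the true location of the ruby.
If it is in either of chests 1 and 2 (prior 2/7 each): the guide has 2 equally likely choices, so probability 1/2; weight (2/7)·(1/2) = 1/7 each.
If it is in chest 3 (prior 4/21): the guide opened chest 3, so this case is ruled out; weight (4/21)·0 = 0.
If it is in chest 4 (prior 5/21): the guide has 3 equally likely choices, so probability 1/3; weight (5/21)·(1/3) = 5/63.
The weights sum to 23/63.
So P(the ruby in chest 2 | the guide opened chest 3) = (1/7) / (23/63) = 9/23.

9/23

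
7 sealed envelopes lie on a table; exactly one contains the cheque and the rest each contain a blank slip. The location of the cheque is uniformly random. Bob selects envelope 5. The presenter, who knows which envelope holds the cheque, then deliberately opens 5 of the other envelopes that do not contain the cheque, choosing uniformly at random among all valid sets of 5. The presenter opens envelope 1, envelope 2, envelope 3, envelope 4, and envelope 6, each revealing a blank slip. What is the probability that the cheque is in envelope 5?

1/7

Apply Bayes' rule, conditioning on where the cheque actually is.
If it is in any of envelopes 1, 2, 3, 4, and 6 (prior 1/7 each): that envelope was opened and seen not to hold the prize — ruled out; weight (1/7)·0 = 0 each.
If it is in envelope 5 (prior 1/7): the presenter has 6 equally likely choices, so probability 1/6; weight (1/7)·(1/6) = 1/42.
If it is in envelope 7 (prior 1/7): the presenter has no choice, probability 1; weight (1/7)·1 = 1/7.
The weights sum to 1/6.
So P(the cheque in envelope 5 | the presenter opened envelope 1, envelope 2, envelope 3, envelope 4, and envelope 6) = (1/42) / (1/6) = 1/7.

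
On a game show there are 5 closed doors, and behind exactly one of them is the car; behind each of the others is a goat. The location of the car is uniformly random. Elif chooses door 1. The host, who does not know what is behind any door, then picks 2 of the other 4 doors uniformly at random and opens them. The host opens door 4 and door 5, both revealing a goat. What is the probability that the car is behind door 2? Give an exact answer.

Consider each possible location of the car in turn.
If it is behind any of doors 1, 2, and 3 (prior 1/5 each): the host picks exactly this set with probability 1/6 regardless, and none is the prize; weight (1/5)·(1/6) = 1/30 each.
If it is behind either of doors 4 and 5 (prior 1/5 each): that door was opened and seen not to hold the prize — ruled out; weight (1/5)·0 = 0 each.
The weights sum to 1/10.
So P(the car behind door 2 | the host opened door 4 and door 5) = (1/30) / (1/10) = 1/3.

1/3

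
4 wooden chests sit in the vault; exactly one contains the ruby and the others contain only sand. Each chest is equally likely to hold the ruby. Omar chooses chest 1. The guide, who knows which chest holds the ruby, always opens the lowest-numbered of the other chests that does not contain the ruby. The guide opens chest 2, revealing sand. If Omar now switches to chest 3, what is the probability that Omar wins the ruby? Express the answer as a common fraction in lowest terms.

Consider each possible location of the ruby in turn.
If it is in any of chests 1, 3, and 4 (prior 1/4 each): chest 2 is the lowest-numbered option available, probability 1; weight (1/4)·1 = 1/4 each.
If it is in chest 2 (prior 1/4): the guide opened chest 2, so this case is ruled out; weight (1/4)·0 = 0.
The weights sum to 3/4.
So P(the ruby in chest 3 | the guide opened chest 2) = (1/4) / (3/4) = 1/3.

1/3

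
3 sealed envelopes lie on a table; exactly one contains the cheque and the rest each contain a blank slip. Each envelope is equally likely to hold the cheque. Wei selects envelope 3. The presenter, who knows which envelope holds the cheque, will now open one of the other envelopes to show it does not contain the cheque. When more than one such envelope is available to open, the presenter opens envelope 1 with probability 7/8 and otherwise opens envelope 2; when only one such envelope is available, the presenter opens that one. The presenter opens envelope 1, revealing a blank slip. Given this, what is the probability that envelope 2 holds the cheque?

8/15

Condition on the true location of the cheque.
If it is in envelope 1 (prior 1/3): the presenter opened envelope 1, so this case is ruled out; weight (1/3)·0 = 0.
If it is in envelope 2 (prior 1/3): only envelope 1 is available, probability 1; weight (1/3)·1 = 1/3.
If it is in envelope 3 (prior 1/3): envelope 1 is available, opened with probability 7/8; weight (1/3)·(7/8) = 7/24.
The weights sum to 5/8.
So P(the cheque in envelope 2 | the presenter opened envelope 1) = (1/3) / (5/8) = 8/15.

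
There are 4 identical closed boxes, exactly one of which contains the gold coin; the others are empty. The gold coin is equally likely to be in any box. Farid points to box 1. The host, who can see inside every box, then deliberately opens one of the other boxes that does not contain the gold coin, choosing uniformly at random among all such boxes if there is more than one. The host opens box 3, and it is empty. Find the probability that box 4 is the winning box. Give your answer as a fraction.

3/8

Apply Bayes' rule, conditioning on where the gold coin actually is.
If it is in box 1 (prior 1/4): the host has 3 equally likely choices, so probability 1/3; weight (1/4)·(1/3) = 1/12.
If it is in either of boxes 2 and 4 (prior 1/4 each): the host has 2 equally likely choices, so probability 1/2; weight (1/4)·(1/2) = 1/8 each.
If it is in box 3 (prior 1/4): the host opened box 3, so this case is ruled out; weight (1/4)·0 = 0.
The weights sum to 1/3.
So P(the gold coin in box 4 | the host opened box 3) = (1/8) / (1/3) = 3/8.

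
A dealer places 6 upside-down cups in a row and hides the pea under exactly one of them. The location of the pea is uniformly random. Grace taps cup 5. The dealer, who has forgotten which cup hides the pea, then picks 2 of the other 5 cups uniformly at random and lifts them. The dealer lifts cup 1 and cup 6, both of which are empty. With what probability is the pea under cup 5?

Consider each possible location of the pea in turn.
If it is under either of cups 1 and 6 (prior 1/6 each): that cup was opened and seen not to hold the prize — ruled out; weight (1/6)·0 = 0 each.
If it is under any of cups 2, 3, 4, and 5 (prior 1/6 each): the dealer picks exactly this set with probability 1/10 regardless, and none is the prize; weight (1/6)·(1/10) = 1/60 each.
The weights sum to 1/15.
So P(the pea under cup 5 | the dealer opened cup 1 and cup 6) = (1/60) / (1/15) = 1/4.

1/4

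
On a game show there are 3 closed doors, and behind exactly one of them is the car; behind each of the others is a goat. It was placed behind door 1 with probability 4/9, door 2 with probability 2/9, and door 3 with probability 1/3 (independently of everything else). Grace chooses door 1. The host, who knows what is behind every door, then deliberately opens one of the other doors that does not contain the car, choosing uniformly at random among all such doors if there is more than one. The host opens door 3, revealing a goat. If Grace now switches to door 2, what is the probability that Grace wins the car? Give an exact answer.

Apply Bayes' rule, conditioning on where the car actually is.
If it is behind door 1 (prior 4/9): the host has 2 equally likely choices, so probability 1/2; weight (4/9)·(1/2) = 2/9.
If it is behind door 2 (prior 2/9): the host has no choice, probability 1; weight (2/9)·1 = 2/9.
If it is behind door 3 (prior 1/3): the host opened door 3, so this case is ruled out; weight (1/3)·0 = 0.
The weights sum to 4/9.
So P(the car behind door 2 | the host opened door 3) = (2/9) / (4/9) = 1/2.

1/2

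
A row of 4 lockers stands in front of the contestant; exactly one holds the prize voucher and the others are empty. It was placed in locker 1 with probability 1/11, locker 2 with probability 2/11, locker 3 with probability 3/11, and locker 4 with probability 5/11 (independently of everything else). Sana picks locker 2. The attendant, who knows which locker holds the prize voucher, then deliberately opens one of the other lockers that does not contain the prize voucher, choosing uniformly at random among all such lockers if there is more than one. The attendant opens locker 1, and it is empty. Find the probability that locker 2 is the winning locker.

1/7

Consider each possible location of the prize voucher in turn.
If it is in locker 1 (prior 1/11): the attendant opened locker 1, so this case is ruled out; weight (1/11)·0 = 0.
If it is in locker 2 (prior 2/11): the attendant has 3 equally likely choices, so probability 1/3; weight (2/11)·(1/3) = 2/33.
If it is in locker 3 (prior 3/11): the attendant has 2 equally likely choices, so probability 1/2; weight (3/11)·(1/2) = 3/22.
If it is in locker 4 (prior 5/11): the attendant has 2 equally likely choices, so probability 1/2; weight (5/11)·(1/2) = 5/22.
The weights sum to 14/33.
So P(the prize voucher in locker 2 | the attendant opened locker 1) = (2/33) / (14/33) = 1/7.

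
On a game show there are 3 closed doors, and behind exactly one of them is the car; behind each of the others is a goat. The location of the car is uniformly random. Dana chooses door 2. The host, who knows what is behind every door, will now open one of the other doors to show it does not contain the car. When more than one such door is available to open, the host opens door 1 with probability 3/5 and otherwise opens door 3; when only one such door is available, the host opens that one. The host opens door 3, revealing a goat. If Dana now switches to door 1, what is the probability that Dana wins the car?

Condition on the true location of the car.
If it is behind door 1 (prior 1/3): only door 3 is available, probability 1; weight (1/3)·1 = 1/3.
If it is behind door 2 (prior 1/3): door 1 is available but not opened, probability 2/5; weight (1/3)·(2/5) = 2/15.
If it is behind door 3 (prior 1/3): the host opened door 3, so this case is ruled out; weight (1/3)·0 = 0.
The weights sum to 7/15.
So P(the car behind door 1 | the host opened door 3) = (1/3) / (7/15) = 5/7.

5/7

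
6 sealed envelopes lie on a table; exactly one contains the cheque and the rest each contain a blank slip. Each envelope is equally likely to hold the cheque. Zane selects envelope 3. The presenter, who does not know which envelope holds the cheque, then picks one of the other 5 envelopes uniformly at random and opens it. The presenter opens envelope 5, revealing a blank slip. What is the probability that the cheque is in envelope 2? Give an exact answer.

1/5

Because the presenter chose which envelope to open without knowing where the cheque is, the choice is independent of the prize location. Learning that envelope 5 does not hold the cheque simply rules out that one location and leaves the remaining 5 envelopes still equally likely by symmetry.
So P(the cheque in envelope 2) = 1/5.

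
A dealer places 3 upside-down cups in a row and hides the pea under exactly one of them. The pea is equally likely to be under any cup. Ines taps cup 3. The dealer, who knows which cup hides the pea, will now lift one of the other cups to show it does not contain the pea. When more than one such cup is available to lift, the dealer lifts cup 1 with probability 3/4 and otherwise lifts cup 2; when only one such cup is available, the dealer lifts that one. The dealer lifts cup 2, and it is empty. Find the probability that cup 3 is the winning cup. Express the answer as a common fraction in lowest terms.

1/5

Consider each possible location of the pea in turn.
If it is under cup 1 (prior 1/3): only cup 2 is available, probability 1; weight (1/3)·1 = 1/3.
If it is under cup 2 (prior 1/3): the dealer opened cup 2, so this case is ruled out; weight (1/3)·0 = 0.
If it is under cup 3 (prior 1/3): cup 1 is available but not opened, probability 1/4; weight (1/3)·(1/4) = 1/12.
The weights sum to 5/12.
So P(the pea under cup 3 | the dealer opened cup 2) = (1/12) / (5/12) = 1/5.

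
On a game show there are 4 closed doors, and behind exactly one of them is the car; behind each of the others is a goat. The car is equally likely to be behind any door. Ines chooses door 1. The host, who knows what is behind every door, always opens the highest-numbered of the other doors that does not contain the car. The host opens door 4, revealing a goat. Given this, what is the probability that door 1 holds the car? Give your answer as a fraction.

1/3

Consider each possible location of the car in turn.
If it is behind any of doors 1, 2, and 3 (prior 1/4 each): door 4 is the highest-numbered option available, probability 1; weight (1/4)·1 = 1/4 each.
If it is behind door 4 (prior 1/4): the host opened door 4, so this case is ruled out; weight (1/4)·0 = 0.
The weights sum to 3/4.
So P(the car behind door 1 | the host opened door 4) = (1/4) / (3/4) = 1/3.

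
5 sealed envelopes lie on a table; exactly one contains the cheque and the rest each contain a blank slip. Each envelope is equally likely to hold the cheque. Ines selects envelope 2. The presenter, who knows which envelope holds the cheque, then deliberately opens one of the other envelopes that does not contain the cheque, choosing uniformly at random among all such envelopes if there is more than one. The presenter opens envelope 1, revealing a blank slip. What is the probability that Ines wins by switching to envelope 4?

4/15

Condition on the true location of the cheque.
If it is in envelope 1 (prior 1/5): the presenter opened envelope 1, so this case is ruled out; weight (1/5)·0 = 0.
If it is in envelope 2 (prior 1/5): the presenter has 4 equally likely choices, so probability 1/4; weight (1/5)·(1/4) = 1/20.
If it is in any of envelopes 3, 4, and 5 (prior 1/5 each): the presenter has 3 equally likely choices, so probability 1/3; weight (1/5)·(1/3) = 1/15 each.
The weights sum to 1/4.
So P(the cheque in envelope 4 | the presenter opened envelope 1) = (1/15) / (1/4) = 4/15.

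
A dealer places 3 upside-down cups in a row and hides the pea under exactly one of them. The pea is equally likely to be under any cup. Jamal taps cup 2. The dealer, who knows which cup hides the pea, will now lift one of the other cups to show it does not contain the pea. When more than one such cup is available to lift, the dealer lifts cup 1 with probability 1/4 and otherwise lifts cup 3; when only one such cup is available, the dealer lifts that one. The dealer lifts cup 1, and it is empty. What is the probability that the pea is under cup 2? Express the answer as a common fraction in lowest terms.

1/5

Consider each possible location of the pea in turn.
If it is under cup 1 (prior 1/3): the dealer opened cup 1, so this case is ruled out; weight (1/3)·0 = 0.
If it is under cup 2 (prior 1/3): cup 1 is available, opened with probability 1/4; weight (1/3)·(1/4) = 1/12.
If it is under cup 3 (prior 1/3): only cup 1 is available, probability 1; weight (1/3)·1 = 1/3.
The weights sum to 5/12.
So P(the pea under cup 2 | the dealer opened cup 1) = (1/12) / (5/12) = 1/5.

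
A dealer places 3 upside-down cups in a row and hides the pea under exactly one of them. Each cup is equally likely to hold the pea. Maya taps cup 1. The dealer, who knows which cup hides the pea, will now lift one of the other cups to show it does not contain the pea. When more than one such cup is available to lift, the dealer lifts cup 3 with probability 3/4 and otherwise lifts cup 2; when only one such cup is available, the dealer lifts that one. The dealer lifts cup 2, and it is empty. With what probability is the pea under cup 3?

4/5

Apply Bayes' rule, conditioning on where the pea actually is.
If it is under cup 1 (prior 1/3): cup 3 is available but not opened, probability 1/4; weight (1/3)·(1/4) = 1/12.
If it is under cup 2 (prior 1/3): the dealer opened cup 2, so this case is ruled out; weight (1/3)·0 = 0.
If it is under cup 3 (prior 1/3): only cup 2 is available, probability 1; weight (1/3)·1 = 1/3.
The weights sum to 5/12.
So P(the pea under cup 3 | the dealer opened cup 2) = (1/3) / (5/12) = 4/5.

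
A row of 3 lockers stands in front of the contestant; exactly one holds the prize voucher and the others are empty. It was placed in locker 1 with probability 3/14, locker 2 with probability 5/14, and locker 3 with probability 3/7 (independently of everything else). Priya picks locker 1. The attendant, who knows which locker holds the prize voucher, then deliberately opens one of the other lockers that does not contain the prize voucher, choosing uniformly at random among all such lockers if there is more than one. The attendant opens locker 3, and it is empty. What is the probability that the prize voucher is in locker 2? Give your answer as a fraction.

Consider each possible location of the prize voucher in turn.
If it is in locker 1 (prior 3/14): the attendant has 2 equally likely choices, so probability 1/2; weight (3/14)·(1/2) = 3/28.
If it is in locker 2 (prior 5/14): the attendant has no choice, probability 1; weight (5/14)·1 = 5/14.
If it is in locker 3 (prior 3/7): the attendant opened locker 3, so this case is ruled out; weight (3/7)·0 = 0.
The weights sum to 13/28.
So P(the prize voucher in locker 2 | the attendant opened locker 3) = (5/14) / (13/28) = 10/13.

10/13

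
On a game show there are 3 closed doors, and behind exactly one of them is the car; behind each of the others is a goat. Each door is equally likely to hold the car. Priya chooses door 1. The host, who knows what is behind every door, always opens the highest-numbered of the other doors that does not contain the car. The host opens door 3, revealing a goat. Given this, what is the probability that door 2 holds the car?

1/2

Consider each possible location of the car in turn.
If it is behind either of doors 1 and 2 (prior 1/3 each): door 3 is the highest-numbered option available, probability 1; weight (1/3)·1 = 1/3 each.
If it is behind door 3 (prior 1/3): the host opened door 3, so this case is ruled out; weight (1/3)·0 = 0.
The weights sum to 2/3.
So P(the car behind door 2 | the host opened door 3) = (1/3) / (2/3) = 1/2.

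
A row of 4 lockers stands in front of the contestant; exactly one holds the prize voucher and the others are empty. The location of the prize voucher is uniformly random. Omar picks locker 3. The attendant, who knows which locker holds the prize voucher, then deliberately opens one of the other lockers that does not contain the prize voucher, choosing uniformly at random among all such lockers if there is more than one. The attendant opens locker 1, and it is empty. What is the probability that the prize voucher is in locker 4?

Apply Bayes' rule, conditioning on where the prize voucher actually is.
If it is in locker 1 (prior 1/4): the attendant opened locker 1, so this case is ruled out; weight (1/4)·0 = 0.
If it is in either of lockers 2 and 4 (prior 1/4 each): the attendant has 2 equally likely choices, so probability 1/2; weight (1/4)·(1/2) = 1/8 each.
If it is in locker 3 (prior 1/4): the attendant has 3 equally likely choices, so probability 1/3; weight (1/4)·(1/3) = 1/12.
The weights sum to 1/3.
So P(the prize voucher in locker 4 | the attendant opened locker 1) = (1/8) / (1/3) = 3/8.

3/8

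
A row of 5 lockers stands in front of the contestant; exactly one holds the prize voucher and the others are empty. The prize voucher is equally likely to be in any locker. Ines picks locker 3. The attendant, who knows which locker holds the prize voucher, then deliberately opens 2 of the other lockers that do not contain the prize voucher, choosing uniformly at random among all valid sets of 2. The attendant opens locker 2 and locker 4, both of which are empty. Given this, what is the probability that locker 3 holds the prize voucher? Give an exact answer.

Consider each possible location of the prize voucher in turn.
If it is in either of lockers 1 and 5 (prior 1/5 each): the attendant has 3 equally likely choices, so probability 1/3; weight (1/5)·(1/3) = 1/15 each.
If it is in either of lockers 2 and 4 (prior 1/5 each): that locker was opened and seen not to hold the prize — ruled out; weight (1/5)·0 = 0 each.
If it is in locker 3 (prior 1/5): the attendant has 6 equally likely choices, so probability 1/6; weight (1/5)·(1/6) = 1/30.
The weights sum to 1/6.
So P(the prize voucher in locker 3 | the attendant opened locker 2 and locker 4) = (1/30) / (1/6) = 1/5.

1/5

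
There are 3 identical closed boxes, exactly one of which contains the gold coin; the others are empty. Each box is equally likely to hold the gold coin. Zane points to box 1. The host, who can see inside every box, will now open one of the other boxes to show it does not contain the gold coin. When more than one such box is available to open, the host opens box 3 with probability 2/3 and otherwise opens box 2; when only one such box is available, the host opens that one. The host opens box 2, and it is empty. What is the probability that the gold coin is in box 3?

Condition on the true location of the gold coin.
If it is in box 1 (prior 1/3): box 3 is available but not opened, probability 1/3; weight (1/3)·(1/3) = 1/9.
If it is in box 2 (prior 1/3): the host opened box 2, so this case is ruled out; weight (1/3)·0 = 0.
If it is in box 3 (prior 1/3): only box 2 is available, probability 1; weight (1/3)·1 = 1/3.
The weights sum to 4/9.
So P(the gold coin in box 3 | the host opened box 2) = (1/3) / (4/9) = 3/4.

3/4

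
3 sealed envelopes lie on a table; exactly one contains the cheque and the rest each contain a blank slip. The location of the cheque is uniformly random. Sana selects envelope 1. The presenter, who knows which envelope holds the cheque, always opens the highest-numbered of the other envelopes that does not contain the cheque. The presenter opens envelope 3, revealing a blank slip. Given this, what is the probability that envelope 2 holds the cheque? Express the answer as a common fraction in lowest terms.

1/2

Apply Bayes' rule, conditioning on where the cheque actually is.
If it is in either of envelopes 1 and 2 (prior 1/3 each): envelope 3 is the highest-numbered option available, probability 1; weight (1/3)·1 = 1/3 each.
If it is in envelope 3 (prior 1/3): the presenter opened envelope 3, so this case is ruled out; weight (1/3)·0 = 0.
The weights sum to 2/3.
So P(the cheque in envelope 2 | the presenter opened envelope 3) = (1/3) / (2/3) = 1/2.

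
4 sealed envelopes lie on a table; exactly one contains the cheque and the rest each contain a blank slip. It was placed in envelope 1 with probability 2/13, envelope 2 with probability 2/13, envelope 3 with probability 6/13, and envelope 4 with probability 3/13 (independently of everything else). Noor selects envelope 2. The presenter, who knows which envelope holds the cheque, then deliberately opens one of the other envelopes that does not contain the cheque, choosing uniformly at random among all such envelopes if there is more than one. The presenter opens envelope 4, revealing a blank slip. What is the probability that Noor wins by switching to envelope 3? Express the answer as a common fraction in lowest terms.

9/14

Condition on the true location of the cheque.
If it is in envelope 1 (prior 2/13): the presenter has 2 equally likely choices, so probability 1/2; weight (2/13)·(1/2) = 1/13.
If it is in envelope 2 (prior 2/13): the presenter has 3 equally likely choices, so probability 1/3; weight (2/13)·(1/3) = 2/39.
If it is in envelope 3 (prior 6/13): the presenter has 2 equally likely choices, so probability 1/2; weight (6/13)·(1/2) = 3/13.
If it is in envelope 4 (prior 3/13): the presenter opened envelope 4, so this case is ruled out; weight (3/13)·0 = 0.
The weights sum to 14/39.
So P(the cheque in envelope 3 | the presenter opened envelope 4) = (3/13) / (14/39) = 9/14.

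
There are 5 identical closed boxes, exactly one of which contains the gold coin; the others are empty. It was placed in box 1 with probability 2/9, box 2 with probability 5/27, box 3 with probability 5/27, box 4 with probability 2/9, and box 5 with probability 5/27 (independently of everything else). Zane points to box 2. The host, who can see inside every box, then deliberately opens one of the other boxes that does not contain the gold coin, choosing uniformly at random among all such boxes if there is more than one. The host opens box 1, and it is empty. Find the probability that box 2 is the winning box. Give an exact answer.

15/79

Condition on the true location of the gold coin.
If it is in box 1 (prior 2/9): the host opened box 1, so this case is ruled out; weight (2/9)·0 = 0.
If it is in box 2 (prior 5/27): the host has 4 equally likely choices, so probability 1/4; weight (5/27)·(1/4) = 5/108.
If it is in either of boxes 3 and 5 (prior 5/27 each): the host has 3 equally likely choices, so probability 1/3; weight (5/27)·(1/3) = 5/81 each.
If it is in box 4 (prior 2/9): the host has 3 equally likely choices, so probability 1/3; weight (2/9)·(1/3) = 2/27.
The weights sum to 79/324.
So P(the gold coin in box 2 | the host opened box 1) = (5/108) / (79/324) = 15/79.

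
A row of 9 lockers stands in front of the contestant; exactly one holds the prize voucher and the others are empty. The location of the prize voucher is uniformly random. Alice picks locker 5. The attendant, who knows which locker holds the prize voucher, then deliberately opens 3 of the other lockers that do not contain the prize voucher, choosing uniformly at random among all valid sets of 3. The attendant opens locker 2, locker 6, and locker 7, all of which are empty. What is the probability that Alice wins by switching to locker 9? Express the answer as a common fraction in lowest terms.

8/45

Condition on the true location of the prize voucher.
If it is in any of lockers 1, 3, 4, 8, and 9 (prior 1/9 each): the attendant has 35 equally likely choices, so probability 1/35; weight (1/9)·(1/35) = 1/315 each.
If it is in any of lockers 2, 6, and 7 (prior 1/9 each): that locker was opened and seen not to hold the prize — ruled out; weight (1/9)·0 = 0 each.
If it is in locker 5 (prior 1/9): the attendant has 56 equally likely choices, so probability 1/56; weight (1/9)·(1/56) = 1/504.
The weights sum to 1/56.
So P(the prize voucher in locker 9 | the attendant opened locker 2, locker 6, and locker 7) = (1/315) / (1/56) = 8/45.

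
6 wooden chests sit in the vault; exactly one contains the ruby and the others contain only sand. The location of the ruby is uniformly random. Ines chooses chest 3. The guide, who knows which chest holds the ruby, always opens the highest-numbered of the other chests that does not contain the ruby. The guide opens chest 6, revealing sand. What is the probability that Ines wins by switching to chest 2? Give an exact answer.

Condition on the true location of the ruby.
If it is in any of chests 1, 2, 3, 4, and 5 (prior 1/6 each): chest 6 is the highest-numbered option available, probability 1; weight (1/6)·1 = 1/6 each.
If it is in chest 6 (prior 1/6): the guide opened chest 6, so this case is ruled out; weight (1/6)·0 = 0.
The weights sum to 5/6.
So P(the ruby in chest 2 | the guide opened chest 6) = (1/6) / (5/6) = 1/5.

1/5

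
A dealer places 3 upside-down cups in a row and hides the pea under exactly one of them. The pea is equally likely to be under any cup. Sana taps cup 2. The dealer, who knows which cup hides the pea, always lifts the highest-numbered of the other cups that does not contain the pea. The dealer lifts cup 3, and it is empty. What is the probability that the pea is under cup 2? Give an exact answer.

1/2

Apply Bayes' rule, conditioning on where the pea actually is.
If it is under either of cups 1 and 2 (prior 1/3 each): cup 3 is the highest-numbered option available, probability 1; weight (1/3)·1 = 1/3 each.
If it is under cup 3 (prior 1/3): the dealer opened cup 3, so this case is ruled out; weight (1/3)·0 = 0.
The weights sum to 2/3.
So P(the pea under cup 2 | the dealer opened cup 3) = (1/3) / (2/3) = 1/2.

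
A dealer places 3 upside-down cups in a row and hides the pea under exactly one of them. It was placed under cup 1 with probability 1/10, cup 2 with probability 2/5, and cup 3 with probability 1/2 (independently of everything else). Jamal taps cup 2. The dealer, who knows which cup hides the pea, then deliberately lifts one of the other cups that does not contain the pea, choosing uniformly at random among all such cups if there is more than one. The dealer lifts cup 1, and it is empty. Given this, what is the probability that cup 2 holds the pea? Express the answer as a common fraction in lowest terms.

2/7

Consider each possible location of the pea in turn.
If it is under cup 1 (prior 1/10): the dealer opened cup 1, so this case is ruled out; weight (1/10)·0 = 0.
If it is under cup 2 (prior 2/5): the dealer has 2 equally likely choices, so probability 1/2; weight (2/5)·(1/2) = 1/5.
If it is under cup 3 (prior 1/2): the dealer has no choice, probability 1; weight (1/2)·1 = 1/2.
The weights sum to 7/10.
So P(the pea under cup 2 | the dealer opened cup 1) = (1/5) / (7/10) = 2/7.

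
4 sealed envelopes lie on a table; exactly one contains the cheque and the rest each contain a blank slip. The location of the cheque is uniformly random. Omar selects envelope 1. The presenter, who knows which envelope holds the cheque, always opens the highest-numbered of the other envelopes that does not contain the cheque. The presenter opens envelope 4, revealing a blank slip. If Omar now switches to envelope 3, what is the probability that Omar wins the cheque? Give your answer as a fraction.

1/3

Consider each possible location of the cheque in turn.
If it is in any of envelopes 1, 2, and 3 (prior 1/4 each): envelope 4 is the highest-numbered option available, probability 1; weight (1/4)·1 = 1/4 each.
If it is in envelope 4 (prior 1/4): the presenter opened envelope 4, so this case is ruled out; weight (1/4)·0 = 0.
The weights sum to 3/4.
So P(the cheque in envelope 3 | the presenter opened envelope 4) = (1/4) / (3/4) = 1/3.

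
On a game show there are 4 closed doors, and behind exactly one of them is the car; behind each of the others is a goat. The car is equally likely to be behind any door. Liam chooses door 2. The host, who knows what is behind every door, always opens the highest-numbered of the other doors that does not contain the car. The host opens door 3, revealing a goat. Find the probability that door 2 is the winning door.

0

Condition on the true location of the car.
If it is behind either of doors 1 and 2 (prior 1/4 each): the host would have opened door 4 instead, probability 0; weight (1/4)·0 = 0 each.
If it is behind door 3 (prior 1/4): the host opened door 3, so this case is ruled out; weight (1/4)·0 = 0.
If it is behind door 4 (prior 1/4): door 3 is the highest-numbered option available, probability 1; weight (1/4)·1 = 1/4.
The weights sum to 1/4.
So P(the car behind door 2 | the host opened door 3) = 0 / (1/4) = 0.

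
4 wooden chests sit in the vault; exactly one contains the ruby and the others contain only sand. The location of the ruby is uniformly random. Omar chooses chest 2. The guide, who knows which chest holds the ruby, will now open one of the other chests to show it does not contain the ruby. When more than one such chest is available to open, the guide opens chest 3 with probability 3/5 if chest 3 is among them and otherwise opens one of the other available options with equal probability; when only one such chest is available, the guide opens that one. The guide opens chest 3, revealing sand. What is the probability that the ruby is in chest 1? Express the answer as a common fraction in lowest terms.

1/3

Apply Bayes' rule, conditioning on where the ruby actually is.
If it is in any of chests 1, 2, and 4 (prior 1/4 each): chest 3 is available, opened with probability 3/5; weight (1/4)·(3/5) = 3/20 each.
If it is in chest 3 (prior 1/4): the guide opened chest 3, so this case is ruled out; weight (1/4)·0 = 0.
The weights sum to 9/20.
So P(the ruby in chest 1 | the guide opened chest 3) = (3/20) / (9/20) = 1/3.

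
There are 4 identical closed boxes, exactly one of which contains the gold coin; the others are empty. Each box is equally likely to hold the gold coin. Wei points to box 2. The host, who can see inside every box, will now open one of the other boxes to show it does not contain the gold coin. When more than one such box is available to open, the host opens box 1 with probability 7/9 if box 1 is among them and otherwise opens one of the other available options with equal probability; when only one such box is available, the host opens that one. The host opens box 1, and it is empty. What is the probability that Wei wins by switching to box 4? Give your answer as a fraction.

Condition on the true location of the gold coin.
If it is in box 1 (prior 1/4): the host opened box 1, so this case is ruled out; weight (1/4)·0 = 0.
If it is in any of boxes 2, 3, and 4 (prior 1/4 each): box 1 is available, opened with probability 7/9; weight (1/4)·(7/9) = 7/36 each.
The weights sum to 7/12.
So P(the gold coin in box 4 | the host opened box 1) = (7/36) / (7/12) = 1/3.

1/3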